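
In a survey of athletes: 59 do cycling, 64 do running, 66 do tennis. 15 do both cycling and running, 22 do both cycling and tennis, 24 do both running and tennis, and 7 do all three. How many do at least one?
|A∪B∪C| = 59+64+66-15-22-24+7 = 135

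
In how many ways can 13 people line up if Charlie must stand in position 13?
Fix one position: (13-1)! = 479001600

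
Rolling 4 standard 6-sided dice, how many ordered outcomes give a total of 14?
Coefficient of x^14 in (x + x² + ... + x^6)^4. By inclusion-exclusion on dice exceeding 6: Σ_j (-1)^j C(4,j)·C(14-1-6j, 3) = C(4,0)·C(13,3) - C(4,1)·C(7,3) = 1·286 - 4·35 = 146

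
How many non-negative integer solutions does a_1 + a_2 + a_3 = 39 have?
C(39+3-1, 3-1) = C(41, 2) = 820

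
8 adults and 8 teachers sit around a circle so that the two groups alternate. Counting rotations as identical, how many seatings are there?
Fix one of the adults: (8-1)! ways for the remaining adults, × 8! ways for the teachers = 5040 × 40320 = 203212800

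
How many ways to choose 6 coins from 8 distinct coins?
C(8,6) = 8!/(6!×2!) = 28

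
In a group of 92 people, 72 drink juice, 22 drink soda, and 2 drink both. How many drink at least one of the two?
|A∪B| = |A| + |B| - |A∩B| = 72 + 22 - 2 = 92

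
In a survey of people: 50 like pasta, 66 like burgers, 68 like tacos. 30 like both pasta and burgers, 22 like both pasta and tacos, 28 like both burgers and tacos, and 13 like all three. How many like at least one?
|A∪B∪C| = 50+66+68-30-22-28+13 = 117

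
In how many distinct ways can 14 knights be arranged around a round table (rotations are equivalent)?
Circular: fix one position, arrange the rest. (14-1)! = 6227020800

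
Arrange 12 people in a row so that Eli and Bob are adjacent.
Treat as block: (12-1)! × 2! = 39916800 × 2 = 79833600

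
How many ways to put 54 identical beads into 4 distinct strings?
C(54+4-1, 4-1) = C(57, 3) = 29260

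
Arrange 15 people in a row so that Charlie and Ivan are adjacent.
Treat as block: (15-1)! × 2! = 87178291200 × 2 = 174356582400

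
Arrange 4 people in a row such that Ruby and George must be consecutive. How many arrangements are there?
Treat the 2 as one block: (4-2+1)! × 2! = 6 × 2 = 12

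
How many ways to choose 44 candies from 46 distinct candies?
C(46,44) = 46!/(44!×2!) = 1035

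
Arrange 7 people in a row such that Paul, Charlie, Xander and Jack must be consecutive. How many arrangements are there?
Treat the 4 as one block: (7-4+1)! × 4! = 24 × 24 = 576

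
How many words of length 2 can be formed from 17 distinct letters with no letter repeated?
P(17,2) = 17!/(17-2)! = 272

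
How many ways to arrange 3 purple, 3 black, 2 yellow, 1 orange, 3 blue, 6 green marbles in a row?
18! / (3! × 3! × 2! × 1! × 3! × 6!) = 20583763200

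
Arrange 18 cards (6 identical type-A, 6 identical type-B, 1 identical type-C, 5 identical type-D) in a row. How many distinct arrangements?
18! / (6! × 6! × 1! × 5!) = 102918816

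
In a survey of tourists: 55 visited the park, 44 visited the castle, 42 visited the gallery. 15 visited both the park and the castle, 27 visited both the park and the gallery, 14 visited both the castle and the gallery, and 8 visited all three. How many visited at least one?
|A∪B∪C| = 55+44+42-15-27-14+8 = 93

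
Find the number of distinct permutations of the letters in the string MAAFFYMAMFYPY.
13! / (3! × 3! × 1! × 3! × 3!) = 4804800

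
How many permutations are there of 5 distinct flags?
5! = 120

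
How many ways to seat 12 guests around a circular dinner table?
Circular: fix one position, arrange the rest. (12-1)! = 39916800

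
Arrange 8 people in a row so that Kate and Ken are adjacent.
Treat as block: (8-1)! × 2! = 5040 × 2 = 10080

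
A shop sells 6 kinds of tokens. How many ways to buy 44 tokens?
C(44+6-1, 6-1) = C(49, 5) = 1906884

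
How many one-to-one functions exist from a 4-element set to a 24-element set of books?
P(24,4) = 24!/(24-4)! = 255024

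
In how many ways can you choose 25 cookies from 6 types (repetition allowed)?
C(25+6-1, 6-1) = C(30, 5) = 142506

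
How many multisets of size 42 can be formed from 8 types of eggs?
C(42+8-1, 8-1) = C(49, 7) = 85900584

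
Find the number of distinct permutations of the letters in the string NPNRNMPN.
8! / (2! × 1! × 1! × 4!) = 840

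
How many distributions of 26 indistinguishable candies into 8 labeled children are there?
C(26+8-1, 8-1) = C(33, 7) = 4272048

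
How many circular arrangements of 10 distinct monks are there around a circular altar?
Circular: fix one position, arrange the rest. (10-1)! = 362880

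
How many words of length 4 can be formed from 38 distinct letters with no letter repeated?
P(38,4) = 38!/(38-4)! = 1771560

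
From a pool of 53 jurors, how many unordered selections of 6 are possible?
C(53,6) = 53!/(6!×47!) = 22957480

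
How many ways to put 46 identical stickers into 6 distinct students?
C(46+6-1, 6-1) = C(51, 5) = 2349060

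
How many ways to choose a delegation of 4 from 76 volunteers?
C(76,4) = 76!/(4!×72!) = 1282975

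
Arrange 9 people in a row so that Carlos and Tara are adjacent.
Treat as block: (9-1)! × 2! = 40320 × 2 = 80640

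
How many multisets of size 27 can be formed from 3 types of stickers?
C(27+3-1, 3-1) = C(29, 2) = 406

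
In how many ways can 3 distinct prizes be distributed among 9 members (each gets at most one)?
P(9,3) = 9!/(9-3)! = 504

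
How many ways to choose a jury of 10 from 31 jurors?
C(31,10) = 31!/(10!×21!) = 44352165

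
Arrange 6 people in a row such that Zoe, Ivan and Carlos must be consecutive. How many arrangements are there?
Treat the 3 as one block: (6-3+1)! × 3! = 24 × 6 = 144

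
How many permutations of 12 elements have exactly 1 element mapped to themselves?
Choose the 1 fixed point C(12,1) = 12, derange the rest: !11 = Σ_{j=0}^{11} (-1)^j·11!/j! = 39916800 - 39916800 + 19958400 - 6652800 + 1663200 - 332640 + 55440 - 7920 + 990 - 110 + 11 - 1 = 14684570. Product = 12 × 14684570 = 176214840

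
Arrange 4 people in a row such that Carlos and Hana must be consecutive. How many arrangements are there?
Treat the 2 as one block: (4-2+1)! × 2! = 6 × 2 = 12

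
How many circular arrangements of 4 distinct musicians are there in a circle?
Circular: fix one position, arrange the rest. (4-1)! = 6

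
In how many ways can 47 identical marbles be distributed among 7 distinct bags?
C(47+7-1, 7-1) = C(53, 6) = 22957480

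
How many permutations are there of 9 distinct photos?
9! = 362880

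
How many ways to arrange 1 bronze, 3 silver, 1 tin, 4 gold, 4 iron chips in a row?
13! / (1! × 3! × 1! × 4! × 4!) = 1801800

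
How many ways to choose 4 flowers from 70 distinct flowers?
C(70,4) = 70!/(4!×66!) = 916895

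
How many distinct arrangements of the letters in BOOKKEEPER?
10! / (1! × 2! × 2! × 3! × 1! × 1!) = 151200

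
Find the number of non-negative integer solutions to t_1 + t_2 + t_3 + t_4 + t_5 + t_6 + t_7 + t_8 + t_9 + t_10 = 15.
C(15+10-1, 10-1) = C(24, 9) = 1307504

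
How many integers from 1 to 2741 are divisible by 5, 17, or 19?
⌊2741/5⌋+⌊2741/17⌋+⌊2741/19⌋ - ⌊2741/85⌋-⌊2741/95⌋-⌊2741/323⌋ + ⌊2741/1615⌋ = 548+161+144 - 32-28-8 + 1 = 786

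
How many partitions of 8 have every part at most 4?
Let r_j(i) = number of partitions of i into parts ≤ j, for i = 0..8. r_1(i) = 1 for all i; r_j(i) = r_{j-1}(i) + r_j(i-j). Rows j = 2..4: ≤2: 1 1 2 2 3 3 4 4 5; ≤3: 1 1 2 3 4 5 7 8 10; ≤4: 1 1 2 3 5 6 9 11 15. r_4(8) = 15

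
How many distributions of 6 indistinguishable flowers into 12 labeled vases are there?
C(6+12-1, 12-1) = C(17, 11) = 12376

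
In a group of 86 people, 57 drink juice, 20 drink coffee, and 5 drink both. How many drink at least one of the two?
|A∪B| = |A| + |B| - |A∩B| = 57 + 20 - 5 = 72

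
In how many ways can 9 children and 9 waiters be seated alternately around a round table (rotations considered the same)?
Fix one of the children: (9-1)! ways for the remaining children, × 9! ways for the waiters = 40320 × 362880 = 14631321600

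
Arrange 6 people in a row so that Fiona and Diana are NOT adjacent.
Total - adjacent = 6! - (6-1)!×2 = 720 - 240 = 480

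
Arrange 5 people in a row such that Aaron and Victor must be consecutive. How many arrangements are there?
Treat the 2 as one block: (5-2+1)! × 2! = 24 × 2 = 48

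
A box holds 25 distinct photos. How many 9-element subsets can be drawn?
C(25,9) = 25!/(9!×16!) = 2042975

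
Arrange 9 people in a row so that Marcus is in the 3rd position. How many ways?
Fix one position: (9-1)! = 40320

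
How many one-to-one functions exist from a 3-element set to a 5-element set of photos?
P(5,3) = 5!/(5-3)! = 60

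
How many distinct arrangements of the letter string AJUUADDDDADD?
12! / (1! × 3! × 6! × 2!) = 55440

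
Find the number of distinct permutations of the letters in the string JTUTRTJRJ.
9! / (2! × 3! × 1! × 3!) = 5040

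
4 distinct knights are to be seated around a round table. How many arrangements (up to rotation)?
Circular: fix one position, arrange the rest. (4-1)! = 6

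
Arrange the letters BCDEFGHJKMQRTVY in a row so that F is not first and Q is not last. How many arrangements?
By inclusion-exclusion: 15! - 2×(15-1)! + (15-2)! = 1307674368000 - 174356582400 + 6227020800 = 1139544806400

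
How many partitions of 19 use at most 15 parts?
By conjugation, equals partitions of 19 into parts ≤ 15. Let r_j(i) = number of partitions of i into parts ≤ j, for i = 0..19. r_1(i) = 1 for all i; r_j(i) = r_{j-1}(i) + r_j(i-j). Rows j = 2..15: ≤2: 1 1 2 2 3 3 4 4 5 5 6 6 7 7 8 8 9 9 10 10; ≤3: 1 1 2 3 4 5 7 8 10 12 14 16 19 21 24 27 30 33 37 40; ≤4: 1 1 2 3 5 6 9 11 15 18 23 27 34 39 47 54 64 72 84 94; ≤5: 1 1 2 3 5 7 10 13 18 23 30 37 47 57 70 84 101 119 141 164; ≤6: 1 1 2 3 5 7 11 14 20 26 35 44 58 71 90 110 136 163 199 235; ≤7: 1 1 2 3 5 7 11 15 21 28 38 49 65 82 105 131 164 201 248 300; ≤8: 1 1 2 3 5 7 11 15 22 29 40 52 70 89 116 146 186 230 288 352; ≤9: 1 1 2 3 5 7 11 15 22 30 41 54 73 94 123 157 201 252 318 393; ≤10: 1 1 2 3 5 7 11 15 22 30 42 55 75 97 128 164 212 267 340 423; ≤11: 1 1 2 3 5 7 11 15 22 30 42 56 76 99 131 169 219 278 355 445; ≤12: 1 1 2 3 5 7 11 15 22 30 42 56 77 100 133 172 224 285 366 460; ≤13: 1 1 2 3 5 7 11 15 22 30 42 56 77 101 134 174 227 290 373 471; ≤14: 1 1 2 3 5 7 11 15 22 30 42 56 77 101 135 175 229 293 378 478; ≤15: 1 1 2 3 5 7 11 15 22 30 42 56 77 101 135 176 230 295 381 483. r_15(19) = 483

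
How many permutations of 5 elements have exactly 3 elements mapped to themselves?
Choose the 3 fixed points C(5,3) = 10, derange the rest: !2 = Σ_{j=0}^{2} (-1)^j·2!/j! = 2 - 2 + 1 = 1. Product = 10 × 1 = 10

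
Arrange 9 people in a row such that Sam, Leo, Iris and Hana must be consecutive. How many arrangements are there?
Treat the 4 as one block: (9-4+1)! × 4! = 720 × 24 = 17280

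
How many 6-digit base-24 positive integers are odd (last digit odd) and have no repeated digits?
Last∈{1,3,5,7,9,11,13,15,17,19,21,23}. Last=0: 0. Last nonzero: 12×22×P(22,4) = 46347840. Total = 46347840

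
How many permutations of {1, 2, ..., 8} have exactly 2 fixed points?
Choose the 2 fixed points C(8,2) = 28, derange the rest: !6 = Σ_{j=0}^{6} (-1)^j·6!/j! = 720 - 720 + 360 - 120 + 30 - 6 + 1 = 265. Product = 28 × 265 = 7420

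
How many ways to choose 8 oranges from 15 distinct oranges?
C(15,8) = 15!/(8!×7!) = 6435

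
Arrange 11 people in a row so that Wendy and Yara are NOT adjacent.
Total - adjacent = 11! - (11-1)!×2 = 39916800 - 7257600 = 32659200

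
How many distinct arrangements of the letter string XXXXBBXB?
8! / (5! × 3!) = 56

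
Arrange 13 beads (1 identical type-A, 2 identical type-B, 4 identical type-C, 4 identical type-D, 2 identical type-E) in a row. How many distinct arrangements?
13! / (1! × 2! × 4! × 4! × 2!) = 2702700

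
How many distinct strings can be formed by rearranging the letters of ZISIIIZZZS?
10! / (4! × 4! × 2!) = 3150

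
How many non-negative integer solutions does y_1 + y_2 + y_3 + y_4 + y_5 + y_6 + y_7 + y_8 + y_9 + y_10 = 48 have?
C(48+10-1, 10-1) = C(57, 9) = 8996462475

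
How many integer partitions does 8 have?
Pentagonal recurrence p(n) = p(n-1) + p(n-2) - p(n-5) - p(n-7) + p(n-12) + p(n-15) - ... gives p(0..7) = 1, 1, 2, 3, 5, 7, 11, 15. p(8) = p(7) + p(6) - p(3) - p(1) = 15 + 11 - 3 - 1 = 22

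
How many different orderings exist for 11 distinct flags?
11! = 39916800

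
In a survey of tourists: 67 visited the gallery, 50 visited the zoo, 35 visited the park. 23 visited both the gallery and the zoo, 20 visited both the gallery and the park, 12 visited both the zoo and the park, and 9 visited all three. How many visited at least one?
|A∪B∪C| = 67+50+35-23-20-12+9 = 106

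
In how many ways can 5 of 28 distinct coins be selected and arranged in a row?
P(28,5) = 28!/(28-5)! = 11793600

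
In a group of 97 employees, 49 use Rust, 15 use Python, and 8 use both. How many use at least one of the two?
|A∪B| = |A| + |B| - |A∩B| = 49 + 15 - 8 = 56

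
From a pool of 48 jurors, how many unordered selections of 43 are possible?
C(48,43) = 48!/(43!×5!) = 1712304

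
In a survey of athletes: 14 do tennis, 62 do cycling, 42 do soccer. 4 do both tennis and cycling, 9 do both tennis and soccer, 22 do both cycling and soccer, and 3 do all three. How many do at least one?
|A∪B∪C| = 14+62+42-4-9-22+3 = 86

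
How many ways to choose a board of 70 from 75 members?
C(75,70) = 75!/(70!×5!) = 17259390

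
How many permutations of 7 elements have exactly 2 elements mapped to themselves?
Choose the 2 fixed points C(7,2) = 21, derange the rest: !5 = Σ_{j=0}^{5} (-1)^j·5!/j! = 120 - 120 + 60 - 20 + 5 - 1 = 44. Product = 21 × 44 = 924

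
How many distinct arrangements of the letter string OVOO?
4! / (1! × 3!) = 4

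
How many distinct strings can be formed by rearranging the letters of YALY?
4! / (1! × 1! × 2!) = 12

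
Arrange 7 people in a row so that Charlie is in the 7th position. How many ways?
Fix one position: (7-1)! = 720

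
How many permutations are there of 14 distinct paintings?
14! = 87178291200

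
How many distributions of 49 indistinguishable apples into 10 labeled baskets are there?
C(49+10-1, 10-1) = C(58, 9) = 10648873950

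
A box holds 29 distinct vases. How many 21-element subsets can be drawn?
C(29,21) = 29!/(21!×8!) = 4292145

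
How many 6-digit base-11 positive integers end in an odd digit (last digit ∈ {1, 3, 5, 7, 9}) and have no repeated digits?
Last∈{1,3,5,7,9}. Last=0: 0. Last nonzero: 5×9×P(9,4) = 136080. Total = 136080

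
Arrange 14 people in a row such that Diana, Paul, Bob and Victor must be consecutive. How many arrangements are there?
Treat the 4 as one block: (14-4+1)! × 4! = 39916800 × 24 = 958003200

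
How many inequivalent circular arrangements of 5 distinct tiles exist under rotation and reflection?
(5-1)!/2 = 24/2 = 12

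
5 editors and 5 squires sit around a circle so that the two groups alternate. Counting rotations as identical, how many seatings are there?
Fix one of the editors: (5-1)! ways for the remaining editors, × 5! ways for the squires = 24 × 120 = 2880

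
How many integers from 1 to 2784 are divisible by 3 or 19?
⌊2784/3⌋ + ⌊2784/19⌋ - ⌊2784/57⌋ = 928 + 146 - 48 = 1026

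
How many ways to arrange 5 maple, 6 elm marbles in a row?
11! / (5! × 6!) = 462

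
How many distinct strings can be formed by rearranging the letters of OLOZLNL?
7! / (3! × 2! × 1! × 1!) = 420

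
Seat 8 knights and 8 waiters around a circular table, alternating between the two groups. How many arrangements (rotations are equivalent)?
Fix one of the knights: (8-1)! ways for the remaining knights, × 8! ways for the waiters = 5040 × 40320 = 203212800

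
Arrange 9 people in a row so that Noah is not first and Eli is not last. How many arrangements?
By inclusion-exclusion: 9! - 2×(9-1)! + (9-2)! = 362880 - 80640 + 5040 = 287280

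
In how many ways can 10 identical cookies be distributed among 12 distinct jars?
C(10+12-1, 12-1) = C(21, 11) = 352716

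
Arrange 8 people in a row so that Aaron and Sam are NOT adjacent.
Total - adjacent = 8! - (8-1)!×2 = 40320 - 10080 = 30240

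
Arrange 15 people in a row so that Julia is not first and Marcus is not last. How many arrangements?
By inclusion-exclusion: 15! - 2×(15-1)! + (15-2)! = 1307674368000 - 174356582400 + 6227020800 = 1139544806400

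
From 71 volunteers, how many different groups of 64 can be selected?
C(71,64) = 71!/(64!×7!) = 1329890705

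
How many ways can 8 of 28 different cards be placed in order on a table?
P(28,8) = 28!/(28-8)! = 125318793600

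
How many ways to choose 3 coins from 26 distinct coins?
C(26,3) = 26!/(3!×23!) = 2600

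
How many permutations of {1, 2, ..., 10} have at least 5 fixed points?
Exactly j fixed points: C(10,j)·!(10-j); sum over j ≥ 5 (derangement numbers via !m = (m-1)·(!(m-1) + !(m-2)): !0..!5 = 1, 0, 1, 2, 9, 44). Σ_{j=5}^{10} C(10,j)·!(10-j) = C(10,5)·!5 + C(10,6)·!4 + C(10,7)·!3 + C(10,8)·!2 + C(10,9)·!1 + C(10,10)·!0 = 252·44 + 210·9 + 120·2 + 45·1 + 10·0 + 1·1 = 13264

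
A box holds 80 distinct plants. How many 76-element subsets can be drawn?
C(80,76) = 80!/(76!×4!) = 1581580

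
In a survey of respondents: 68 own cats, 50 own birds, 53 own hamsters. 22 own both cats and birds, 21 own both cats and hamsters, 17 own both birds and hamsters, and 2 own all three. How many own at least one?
|A∪B∪C| = 68+50+53-22-21-17+2 = 113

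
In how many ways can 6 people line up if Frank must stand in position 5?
Fix one position: (6-1)! = 120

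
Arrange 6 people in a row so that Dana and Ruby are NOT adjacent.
Total - adjacent = 6! - (6-1)!×2 = 720 - 240 = 480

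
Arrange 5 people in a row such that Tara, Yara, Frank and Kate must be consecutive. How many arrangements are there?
Treat the 4 as one block: (5-4+1)! × 4! = 2 × 24 = 48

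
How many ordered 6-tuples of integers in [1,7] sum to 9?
Coefficient of x^9 in (x + x² + ... + x^7)^6. By inclusion-exclusion on dice exceeding 7: Σ_j (-1)^j C(6,j)·C(9-1-7j, 5) = C(6,0)·C(8,5) = 1·56 = 56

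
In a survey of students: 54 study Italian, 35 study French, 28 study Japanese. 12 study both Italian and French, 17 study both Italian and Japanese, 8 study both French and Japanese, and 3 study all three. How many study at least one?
|A∪B∪C| = 54+35+28-12-17-8+3 = 83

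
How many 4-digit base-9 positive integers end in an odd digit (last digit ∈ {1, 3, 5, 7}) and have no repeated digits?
Last∈{1,3,5,7}. Last=0: 0. Last nonzero: 4×7×P(7,2) = 1176. Total = 1176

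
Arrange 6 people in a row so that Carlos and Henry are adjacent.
Treat as block: (6-1)! × 2! = 120 × 2 = 240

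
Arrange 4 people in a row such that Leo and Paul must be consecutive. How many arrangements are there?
Treat the 2 as one block: (4-2+1)! × 2! = 6 × 2 = 12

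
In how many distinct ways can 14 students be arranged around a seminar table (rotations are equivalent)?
Circular: fix one position, arrange the rest. (14-1)! = 6227020800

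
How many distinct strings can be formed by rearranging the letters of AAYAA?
5! / (1! × 4!) = 5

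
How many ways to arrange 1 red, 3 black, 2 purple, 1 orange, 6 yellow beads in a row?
13! / (1! × 3! × 2! × 1! × 6!) = 720720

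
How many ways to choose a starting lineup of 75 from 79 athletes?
C(79,75) = 79!/(75!×4!) = 1502501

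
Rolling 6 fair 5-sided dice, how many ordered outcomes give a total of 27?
Coefficient of x^27 in (x + x² + ... + x^5)^6. By inclusion-exclusion on dice exceeding 5: Σ_j (-1)^j C(6,j)·C(27-1-5j, 5) = C(6,0)·C(26,5) - C(6,1)·C(21,5) + C(6,2)·C(16,5) - C(6,3)·C(11,5) + C(6,4)·C(6,5) = 1·65780 - 6·20349 + 15·4368 - 20·462 + 15·6 = 56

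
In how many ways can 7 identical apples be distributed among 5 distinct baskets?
C(7+5-1, 5-1) = C(11, 4) = 330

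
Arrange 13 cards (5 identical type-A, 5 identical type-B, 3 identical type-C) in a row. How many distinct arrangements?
13! / (5! × 5! × 3!) = 72072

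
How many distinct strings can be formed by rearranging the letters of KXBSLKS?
7! / (2! × 1! × 2! × 1! × 1!) = 1260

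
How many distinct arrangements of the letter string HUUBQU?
6! / (1! × 1! × 3! × 1!) = 120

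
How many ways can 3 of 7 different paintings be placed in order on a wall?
P(7,3) = 7!/(7-3)! = 210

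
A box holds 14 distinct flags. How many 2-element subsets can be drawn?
C(14,2) = 14!/(2!×12!) = 91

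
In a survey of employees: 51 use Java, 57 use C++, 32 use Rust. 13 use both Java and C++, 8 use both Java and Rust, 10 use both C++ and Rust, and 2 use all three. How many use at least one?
|A∪B∪C| = 51+57+32-13-8-10+2 = 111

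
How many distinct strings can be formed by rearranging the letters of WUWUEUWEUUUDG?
13! / (1! × 1! × 6! × 3! × 2!) = 720720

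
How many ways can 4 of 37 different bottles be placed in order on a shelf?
P(37,4) = 37!/(37-4)! = 1585080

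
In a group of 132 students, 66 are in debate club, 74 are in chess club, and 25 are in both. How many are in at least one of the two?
|A∪B| = |A| + |B| - |A∩B| = 66 + 74 - 25 = 115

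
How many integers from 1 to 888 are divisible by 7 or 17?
⌊888/7⌋ + ⌊888/17⌋ - ⌊888/119⌋ = 126 + 52 - 7 = 171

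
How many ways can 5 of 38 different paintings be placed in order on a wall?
P(38,5) = 38!/(38-5)! = 60233040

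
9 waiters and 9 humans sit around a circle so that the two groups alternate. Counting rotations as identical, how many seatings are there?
Fix one of the waiters: (9-1)! ways for the remaining waiters, × 9! ways for the humans = 40320 × 362880 = 14631321600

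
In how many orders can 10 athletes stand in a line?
10! = 3628800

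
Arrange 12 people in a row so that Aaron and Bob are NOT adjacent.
Total - adjacent = 12! - (12-1)!×2 = 479001600 - 79833600 = 399168000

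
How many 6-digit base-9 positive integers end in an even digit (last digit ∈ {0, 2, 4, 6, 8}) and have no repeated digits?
Last∈{0,2,4,6,8}. Last=0: 6720. Last nonzero: 4×7×P(7,4) = 23520. Total = 30240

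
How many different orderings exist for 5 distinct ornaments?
5! = 120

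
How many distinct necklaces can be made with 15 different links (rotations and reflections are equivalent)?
(15-1)!/2 = 87178291200/2 = 43589145600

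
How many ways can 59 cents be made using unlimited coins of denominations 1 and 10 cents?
Coefficient of x^59 in 1/(1-x^1) · 1/(1-x^10). Use j coins of 10 for j = 0..⌊59/10⌋ = 5, the rest in 1s: 5 + 1 = 6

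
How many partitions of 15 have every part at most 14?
Let r_j(i) = number of partitions of i into parts ≤ j, for i = 0..15. r_1(i) = 1 for all i; r_j(i) = r_{j-1}(i) + r_j(i-j). Rows j = 2..14: ≤2: 1 1 2 2 3 3 4 4 5 5 6 6 7 7 8 8; ≤3: 1 1 2 3 4 5 7 8 10 12 14 16 19 21 24 27; ≤4: 1 1 2 3 5 6 9 11 15 18 23 27 34 39 47 54; ≤5: 1 1 2 3 5 7 10 13 18 23 30 37 47 57 70 84; ≤6: 1 1 2 3 5 7 11 14 20 26 35 44 58 71 90 110; ≤7: 1 1 2 3 5 7 11 15 21 28 38 49 65 82 105 131; ≤8: 1 1 2 3 5 7 11 15 22 29 40 52 70 89 116 146; ≤9: 1 1 2 3 5 7 11 15 22 30 41 54 73 94 123 157; ≤10: 1 1 2 3 5 7 11 15 22 30 42 55 75 97 128 164; ≤11: 1 1 2 3 5 7 11 15 22 30 42 56 76 99 131 169; ≤12: 1 1 2 3 5 7 11 15 22 30 42 56 77 100 133 172; ≤13: 1 1 2 3 5 7 11 15 22 30 42 56 77 101 134 174; ≤14: 1 1 2 3 5 7 11 15 22 30 42 56 77 101 135 175. r_14(15) = 175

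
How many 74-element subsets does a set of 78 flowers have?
C(78,74) = 78!/(74!×4!) = 1426425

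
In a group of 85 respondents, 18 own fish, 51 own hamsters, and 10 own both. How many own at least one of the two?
|A∪B| = |A| + |B| - |A∩B| = 18 + 51 - 10 = 59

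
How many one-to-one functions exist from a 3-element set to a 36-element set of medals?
P(36,3) = 36!/(36-3)! = 42840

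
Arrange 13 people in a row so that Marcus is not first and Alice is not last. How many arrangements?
By inclusion-exclusion: 13! - 2×(13-1)! + (13-2)! = 6227020800 - 958003200 + 39916800 = 5308934400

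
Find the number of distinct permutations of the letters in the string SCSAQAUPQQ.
10! / (3! × 1! × 2! × 1! × 1! × 2!) = 151200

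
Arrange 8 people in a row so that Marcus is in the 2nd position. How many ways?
Fix one position: (8-1)! = 5040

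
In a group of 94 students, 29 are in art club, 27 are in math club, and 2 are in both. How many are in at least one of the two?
|A∪B| = |A| + |B| - |A∩B| = 29 + 27 - 2 = 54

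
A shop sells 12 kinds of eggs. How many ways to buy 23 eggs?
C(23+12-1, 12-1) = C(34, 11) = 286097760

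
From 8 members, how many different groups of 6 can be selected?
C(8,6) = 8!/(6!×2!) = 28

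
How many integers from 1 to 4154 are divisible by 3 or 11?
⌊4154/3⌋ + ⌊4154/11⌋ - ⌊4154/33⌋ = 1384 + 377 - 125 = 1636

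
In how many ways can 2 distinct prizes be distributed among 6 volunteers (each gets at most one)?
P(6,2) = 6!/(6-2)! = 30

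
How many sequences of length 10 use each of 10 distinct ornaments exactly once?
10! = 3628800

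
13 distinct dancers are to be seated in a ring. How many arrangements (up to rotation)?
Circular: fix one position, arrange the rest. (13-1)! = 479001600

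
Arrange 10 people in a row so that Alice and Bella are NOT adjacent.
Total - adjacent = 10! - (10-1)!×2 = 3628800 - 725760 = 2903040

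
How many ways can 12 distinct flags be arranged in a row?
12! = 479001600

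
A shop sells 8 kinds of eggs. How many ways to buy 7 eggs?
C(7+8-1, 8-1) = C(14, 7) = 3432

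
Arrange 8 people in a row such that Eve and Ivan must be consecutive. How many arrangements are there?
Treat the 2 as one block: (8-2+1)! × 2! = 5040 × 2 = 10080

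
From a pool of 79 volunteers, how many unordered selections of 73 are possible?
C(79,73) = 79!/(73!×6!) = 277962685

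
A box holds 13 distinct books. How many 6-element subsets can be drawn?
C(13,6) = 13!/(6!×7!) = 1716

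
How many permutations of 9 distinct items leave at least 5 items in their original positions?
Exactly j fixed points: C(9,j)·!(9-j); sum over j ≥ 5 (derangement numbers via !m = (m-1)·(!(m-1) + !(m-2)): !0..!4 = 1, 0, 1, 2, 9). Σ_{j=5}^{9} C(9,j)·!(9-j) = C(9,5)·!4 + C(9,6)·!3 + C(9,7)·!2 + C(9,8)·!1 + C(9,9)·!0 = 126·9 + 84·2 + 36·1 + 9·0 + 1·1 = 1339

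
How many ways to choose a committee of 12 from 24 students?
C(24,12) = 24!/(12!×12!) = 2704156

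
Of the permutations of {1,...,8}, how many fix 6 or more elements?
Exactly j fixed points: C(8,j)·!(8-j); sum over j ≥ 6 (derangement numbers via !m = (m-1)·(!(m-1) + !(m-2)): !0..!2 = 1, 0, 1). Σ_{j=6}^{8} C(8,j)·!(8-j) = C(8,6)·!2 + C(8,7)·!1 + C(8,8)·!0 = 28·1 + 8·0 + 1·1 = 29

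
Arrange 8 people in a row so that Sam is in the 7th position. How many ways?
Fix one position: (8-1)! = 5040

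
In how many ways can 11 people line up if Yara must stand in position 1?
Fix one position: (11-1)! = 3628800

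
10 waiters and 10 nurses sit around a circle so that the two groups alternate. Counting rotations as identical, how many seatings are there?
Fix one of the waiters: (10-1)! ways for the remaining waiters, × 10! ways for the nurses = 362880 × 3628800 = 1316818944000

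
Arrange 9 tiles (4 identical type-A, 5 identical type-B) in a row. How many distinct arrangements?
9! / (4! × 5!) = 126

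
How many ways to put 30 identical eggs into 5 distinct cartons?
C(30+5-1, 5-1) = C(34, 4) = 46376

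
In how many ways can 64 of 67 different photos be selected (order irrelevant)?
C(67,64) = 67!/(64!×3!) = 47905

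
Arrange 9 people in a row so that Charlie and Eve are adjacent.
Treat as block: (9-1)! × 2! = 40320 × 2 = 80640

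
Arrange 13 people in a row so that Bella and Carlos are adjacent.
Treat as block: (13-1)! × 2! = 479001600 × 2 = 958003200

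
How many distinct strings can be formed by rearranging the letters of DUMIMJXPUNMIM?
13! / (2! × 4! × 2! × 1! × 1! × 1! × 1! × 1!) = 64864800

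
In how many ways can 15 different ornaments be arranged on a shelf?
15! = 1307674368000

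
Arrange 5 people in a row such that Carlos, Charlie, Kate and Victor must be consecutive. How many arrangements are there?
Treat the 4 as one block: (5-4+1)! × 4! = 2 × 24 = 48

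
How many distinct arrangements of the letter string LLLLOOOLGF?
10! / (1! × 1! × 5! × 3!) = 5040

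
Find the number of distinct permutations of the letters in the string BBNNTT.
6! / (2! × 2! × 2!) = 90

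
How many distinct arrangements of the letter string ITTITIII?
8! / (3! × 5!) = 56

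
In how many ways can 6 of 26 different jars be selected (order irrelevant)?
C(26,6) = 26!/(6!×20!) = 230230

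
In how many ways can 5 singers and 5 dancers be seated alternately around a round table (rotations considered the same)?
Fix one of the singers: (5-1)! ways for the remaining singers, × 5! ways for the dancers = 24 × 120 = 2880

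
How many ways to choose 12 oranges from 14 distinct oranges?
C(14,12) = 14!/(12!×2!) = 91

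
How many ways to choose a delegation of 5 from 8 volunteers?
C(8,5) = 8!/(5!×3!) = 56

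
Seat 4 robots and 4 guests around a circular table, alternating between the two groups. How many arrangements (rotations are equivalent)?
Fix one of the robots: (4-1)! ways for the remaining robots, × 4! ways for the guests = 6 × 24 = 144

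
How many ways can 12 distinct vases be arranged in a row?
12! = 479001600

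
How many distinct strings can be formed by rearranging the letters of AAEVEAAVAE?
10! / (5! × 3! × 2!) = 2520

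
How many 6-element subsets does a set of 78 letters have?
C(78,6) = 78!/(6!×72!) = 256851595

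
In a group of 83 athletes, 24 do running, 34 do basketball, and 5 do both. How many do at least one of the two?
|A∪B| = |A| + |B| - |A∩B| = 24 + 34 - 5 = 53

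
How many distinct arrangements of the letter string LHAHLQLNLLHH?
12! / (1! × 4! × 1! × 5! × 1!) = 166320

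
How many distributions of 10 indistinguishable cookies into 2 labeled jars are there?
C(10+2-1, 2-1) = C(11, 1) = 11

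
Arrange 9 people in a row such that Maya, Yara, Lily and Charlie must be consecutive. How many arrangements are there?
Treat the 4 as one block: (9-4+1)! × 4! = 720 × 24 = 17280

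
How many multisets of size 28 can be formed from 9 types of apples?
C(28+9-1, 9-1) = C(36, 8) = 30260340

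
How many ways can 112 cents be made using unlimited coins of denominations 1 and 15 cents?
Coefficient of x^112 in 1/(1-x^1) · 1/(1-x^15). Use j coins of 15 for j = 0..⌊112/15⌋ = 7, the rest in 1s: 7 + 1 = 8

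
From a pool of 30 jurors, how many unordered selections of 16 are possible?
C(30,16) = 30!/(16!×14!) = 145422675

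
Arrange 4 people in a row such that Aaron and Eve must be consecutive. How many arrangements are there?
Treat the 2 as one block: (4-2+1)! × 2! = 6 × 2 = 12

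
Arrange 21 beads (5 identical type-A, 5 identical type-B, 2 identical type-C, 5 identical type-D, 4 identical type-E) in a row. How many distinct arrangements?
21! / (5! × 5! × 2! × 5! × 4!) = 615969113760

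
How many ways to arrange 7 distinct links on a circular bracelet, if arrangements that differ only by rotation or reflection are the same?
(7-1)!/2 = 720/2 = 360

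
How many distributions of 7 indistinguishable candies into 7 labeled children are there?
C(7+7-1, 7-1) = C(13, 6) = 1716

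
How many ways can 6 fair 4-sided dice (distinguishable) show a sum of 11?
Coefficient of x^11 in (x + x² + ... + x^4)^6. By inclusion-exclusion on dice exceeding 4: Σ_j (-1)^j C(6,j)·C(11-1-4j, 5) = C(6,0)·C(10,5) - C(6,1)·C(6,5) = 1·252 - 6·6 = 216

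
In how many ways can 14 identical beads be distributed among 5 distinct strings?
C(14+5-1, 5-1) = C(18, 4) = 3060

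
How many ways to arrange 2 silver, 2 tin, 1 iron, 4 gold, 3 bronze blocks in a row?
12! / (2! × 2! × 1! × 4! × 3!) = 831600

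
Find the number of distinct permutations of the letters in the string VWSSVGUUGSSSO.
13! / (5! × 1! × 2! × 1! × 2! × 2!) = 6486480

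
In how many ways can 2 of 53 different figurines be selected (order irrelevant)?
C(53,2) = 53!/(2!×51!) = 1378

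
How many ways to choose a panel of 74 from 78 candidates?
C(78,74) = 78!/(74!×4!) = 1426425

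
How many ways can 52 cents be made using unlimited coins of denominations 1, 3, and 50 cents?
Coefficient of x^52 in 1/(1-x^1) · 1/(1-x^3) · 1/(1-x^50). Case on j = number of 50-cent coins (j = 0..1); remainder r = 52 - 50j is made from {1,3} in ⌊r/3⌋+1 ways. r = 52, 2 → 18 + 1 = 19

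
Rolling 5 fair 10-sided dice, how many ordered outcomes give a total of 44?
Coefficient of x^44 in (x + x² + ... + x^10)^5. By inclusion-exclusion on dice exceeding 10: Σ_j (-1)^j C(5,j)·C(44-1-10j, 4) = C(5,0)·C(43,4) - C(5,1)·C(33,4) + C(5,2)·C(23,4) - C(5,3)·C(13,4) = 1·123410 - 5·40920 + 10·8855 - 10·715 = 210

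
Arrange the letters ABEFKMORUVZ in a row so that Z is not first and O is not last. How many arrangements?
By inclusion-exclusion: 11! - 2×(11-1)! + (11-2)! = 39916800 - 7257600 + 362880 = 33022080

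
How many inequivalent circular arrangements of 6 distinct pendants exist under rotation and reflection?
(6-1)!/2 = 120/2 = 60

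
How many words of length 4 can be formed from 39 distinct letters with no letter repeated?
P(39,4) = 39!/(39-4)! = 1974024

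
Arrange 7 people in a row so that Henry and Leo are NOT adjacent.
Total - adjacent = 7! - (7-1)!×2 = 5040 - 1440 = 3600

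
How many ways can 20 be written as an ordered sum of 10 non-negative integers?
C(20+10-1, 10-1) = C(29, 9) = 10015005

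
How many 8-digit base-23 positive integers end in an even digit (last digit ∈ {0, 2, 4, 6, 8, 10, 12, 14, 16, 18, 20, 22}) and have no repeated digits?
Last∈{0,2,4,6,8,10,12,14,16,18,20,22}. Last=0: 859541760. Last nonzero: 11×21×P(21,6) = 9025188480. Total = 9884730240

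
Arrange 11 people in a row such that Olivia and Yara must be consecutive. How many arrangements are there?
Treat the 2 as one block: (11-2+1)! × 2! = 3628800 × 2 = 7257600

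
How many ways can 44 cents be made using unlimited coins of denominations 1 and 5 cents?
Coefficient of x^44 in 1/(1-x^1) · 1/(1-x^5). Use j coins of 5 for j = 0..⌊44/5⌋ = 8, the rest in 1s: 8 + 1 = 9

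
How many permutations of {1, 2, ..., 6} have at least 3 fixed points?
Exactly j fixed points: C(6,j)·!(6-j); sum over j ≥ 3 (derangement numbers via !m = (m-1)·(!(m-1) + !(m-2)): !0..!3 = 1, 0, 1, 2). Σ_{j=3}^{6} C(6,j)·!(6-j) = C(6,3)·!3 + C(6,4)·!2 + C(6,5)·!1 + C(6,6)·!0 = 20·2 + 15·1 + 6·0 + 1·1 = 56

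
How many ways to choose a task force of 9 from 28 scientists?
C(28,9) = 28!/(9!×19!) = 6906900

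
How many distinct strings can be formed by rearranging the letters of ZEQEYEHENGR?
11! / (1! × 1! × 4! × 1! × 1! × 1! × 1! × 1!) = 1663200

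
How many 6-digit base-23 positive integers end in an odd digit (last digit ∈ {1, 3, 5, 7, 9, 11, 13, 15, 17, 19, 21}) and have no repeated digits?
Last∈{1,3,5,7,9,11,13,15,17,19,21}. Last=0: 0. Last nonzero: 11×21×P(21,4) = 33180840. Total = 33180840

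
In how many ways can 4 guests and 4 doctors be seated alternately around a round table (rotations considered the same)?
Fix one of the guests: (4-1)! ways for the remaining guests, × 4! ways for the doctors = 6 × 24 = 144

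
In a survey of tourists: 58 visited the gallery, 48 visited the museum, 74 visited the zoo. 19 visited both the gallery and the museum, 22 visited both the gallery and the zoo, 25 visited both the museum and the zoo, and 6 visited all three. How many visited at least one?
|A∪B∪C| = 58+48+74-19-22-25+6 = 120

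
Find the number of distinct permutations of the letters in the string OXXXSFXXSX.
10! / (2! × 1! × 1! × 6!) = 2520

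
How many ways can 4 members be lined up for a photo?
4! = 24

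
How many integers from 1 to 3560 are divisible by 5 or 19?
⌊3560/5⌋ + ⌊3560/19⌋ - ⌊3560/95⌋ = 712 + 187 - 37 = 862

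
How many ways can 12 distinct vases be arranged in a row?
12! = 479001600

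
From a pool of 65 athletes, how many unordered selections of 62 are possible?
C(65,62) = 65!/(62!×3!) = 43680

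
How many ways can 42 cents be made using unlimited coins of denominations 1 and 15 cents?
Coefficient of x^42 in 1/(1-x^1) · 1/(1-x^15). Use j coins of 15 for j = 0..⌊42/15⌋ = 2, the rest in 1s: 2 + 1 = 3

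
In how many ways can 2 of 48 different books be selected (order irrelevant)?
C(48,2) = 48!/(2!×46!) = 1128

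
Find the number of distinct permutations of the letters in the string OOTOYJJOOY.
10! / (2! × 1! × 2! × 5!) = 7560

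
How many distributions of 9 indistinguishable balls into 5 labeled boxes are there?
C(9+5-1, 5-1) = C(13, 4) = 715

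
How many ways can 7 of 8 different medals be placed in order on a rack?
P(8,7) = 8!/(8-7)! = 40320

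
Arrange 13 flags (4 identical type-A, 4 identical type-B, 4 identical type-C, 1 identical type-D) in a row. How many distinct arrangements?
13! / (4! × 4! × 4! × 1!) = 450450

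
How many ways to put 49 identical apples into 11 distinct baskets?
C(49+11-1, 11-1) = C(59, 10) = 62828356305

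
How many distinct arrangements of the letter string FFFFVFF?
7! / (6! × 1!) = 7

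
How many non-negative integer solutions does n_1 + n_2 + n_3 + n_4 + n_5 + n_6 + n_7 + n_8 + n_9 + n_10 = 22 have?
C(22+10-1, 10-1) = C(31, 9) = 20160075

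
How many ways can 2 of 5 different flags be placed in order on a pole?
P(5,2) = 5!/(5-2)! = 20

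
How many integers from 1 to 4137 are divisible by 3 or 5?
⌊4137/3⌋ + ⌊4137/5⌋ - ⌊4137/15⌋ = 1379 + 827 - 275 = 1931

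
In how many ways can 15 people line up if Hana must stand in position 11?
Fix one position: (15-1)! = 87178291200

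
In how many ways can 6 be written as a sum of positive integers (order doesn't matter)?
Pentagonal recurrence p(n) = p(n-1) + p(n-2) - p(n-5) - p(n-7) + p(n-12) + p(n-15) - ... gives p(0..5) = 1, 1, 2, 3, 5, 7. p(6) = p(5) + p(4) - p(1) = 7 + 5 - 1 = 11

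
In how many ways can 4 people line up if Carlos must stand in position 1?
Fix one position: (4-1)! = 6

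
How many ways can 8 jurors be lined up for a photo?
8! = 40320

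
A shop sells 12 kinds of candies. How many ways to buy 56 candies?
C(56+12-1, 12-1) = C(67, 11) = 1285063345176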